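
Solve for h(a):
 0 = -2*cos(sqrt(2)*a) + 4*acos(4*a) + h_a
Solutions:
 h(a) = C1 - 4*a*acos(4*a) + sqrt(1 - 16*a^2) + sqrt(2)*sin(sqrt(2)*a)


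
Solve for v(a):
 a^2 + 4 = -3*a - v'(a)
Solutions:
 v(a) = C1 - a^3/3 - 3*a^2/2 - 4*a


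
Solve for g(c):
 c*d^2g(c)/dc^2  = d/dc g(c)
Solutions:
 g(c) = C1 + C2*c^2


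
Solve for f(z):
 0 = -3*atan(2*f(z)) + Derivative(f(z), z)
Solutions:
 Integral(1/atan(2*_y), (_y, f(z))) = C1 + 3*z


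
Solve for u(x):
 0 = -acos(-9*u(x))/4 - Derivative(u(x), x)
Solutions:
 Integral(1/acos(-9*_y), (_y, u(x))) = C1 - x/4


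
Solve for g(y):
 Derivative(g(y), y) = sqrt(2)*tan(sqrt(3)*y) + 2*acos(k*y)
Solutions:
 g(y) = C1 + 2*Piecewise((y*acos(k*y) - sqrt(-k^2*y^2 + 1)/k, Ne(k, 0)), (pi*y/2, True)) - sqrt(6)*log(cos(sqrt(3)*y))/3


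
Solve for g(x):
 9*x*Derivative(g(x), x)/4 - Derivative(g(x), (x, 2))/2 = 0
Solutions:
 g(x) = C1 + C2*erfi(3*x/2)


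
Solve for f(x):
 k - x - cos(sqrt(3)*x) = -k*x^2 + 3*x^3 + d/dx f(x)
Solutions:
 f(x) = C1 + k*x^3/3 + k*x - 3*x^4/4 - x^2/2 - sqrt(3)*sin(sqrt(3)*x)/3


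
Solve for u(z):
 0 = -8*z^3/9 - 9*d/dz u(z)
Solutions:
 u(z) = C1 - 2*z^4/81


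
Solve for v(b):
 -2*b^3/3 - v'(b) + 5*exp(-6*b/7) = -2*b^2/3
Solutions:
 v(b) = C1 - b^4/6 + 2*b^3/9 - 35*exp(-6*b/7)/6


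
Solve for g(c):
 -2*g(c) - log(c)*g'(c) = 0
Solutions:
 g(c) = C1*exp(-2*li(c))


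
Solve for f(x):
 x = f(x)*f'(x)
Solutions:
 f(x) = -sqrt(C1 + x^2)
 f(x) = sqrt(C1 + x^2)


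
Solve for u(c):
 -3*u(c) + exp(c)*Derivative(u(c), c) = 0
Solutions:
 u(c) = C1*exp(-3*exp(-c))


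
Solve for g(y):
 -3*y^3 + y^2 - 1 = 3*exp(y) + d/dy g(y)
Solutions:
 g(y) = C1 - 3*y^4/4 + y^3/3 - y - 3*exp(y)


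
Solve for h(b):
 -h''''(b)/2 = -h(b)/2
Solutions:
 h(b) = C1*exp(-b) + C2*exp(b) + C3*sin(b) + C4*cos(b)


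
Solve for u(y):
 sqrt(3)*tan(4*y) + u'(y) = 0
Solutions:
 u(y) = C1 + sqrt(3)*log(cos(4*y))/4


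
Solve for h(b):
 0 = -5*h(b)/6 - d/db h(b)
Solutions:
 h(b) = C1*exp(-5*b/6)


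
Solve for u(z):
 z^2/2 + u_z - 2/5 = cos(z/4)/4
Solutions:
 u(z) = C1 - z^3/6 + 2*z/5 + sin(z/4)


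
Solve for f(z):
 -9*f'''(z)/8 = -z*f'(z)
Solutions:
 f(z) = C1 + Integral(C2*airyai(2*3^(1/3)*z/3) + C3*airybi(2*3^(1/3)*z/3), z)


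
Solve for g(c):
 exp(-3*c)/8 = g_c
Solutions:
 g(c) = C1 - exp(-3*c)/24


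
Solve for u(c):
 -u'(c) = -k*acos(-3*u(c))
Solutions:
 Integral(1/acos(-3*_y), (_y, u(c))) = C1 + c*k


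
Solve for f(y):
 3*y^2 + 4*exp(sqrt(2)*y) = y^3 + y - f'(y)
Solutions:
 f(y) = C1 + y^4/4 - y^3 + y^2/2 - 2*sqrt(2)*exp(sqrt(2)*y)


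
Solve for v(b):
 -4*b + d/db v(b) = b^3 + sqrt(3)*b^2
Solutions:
 v(b) = C1 + b^4/4 + sqrt(3)*b^3/3 + 2*b^2


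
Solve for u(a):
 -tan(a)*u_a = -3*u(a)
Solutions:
 u(a) = C1*sin(a)^3


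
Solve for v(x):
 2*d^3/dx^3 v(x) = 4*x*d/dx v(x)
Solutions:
 v(x) = C1 + Integral(C2*airyai(2^(1/3)*x) + C3*airybi(2^(1/3)*x), x)


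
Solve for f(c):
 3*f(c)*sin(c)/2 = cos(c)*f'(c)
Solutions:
 f(c) = C1/cos(c)^(3/2)


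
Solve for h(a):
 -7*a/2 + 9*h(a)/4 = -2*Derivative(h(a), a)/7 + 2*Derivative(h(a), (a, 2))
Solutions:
 h(a) = C1*exp(a*(2 - sqrt(886))/28) + C2*exp(a*(2 + sqrt(886))/28) + 14*a/9 - 16/81


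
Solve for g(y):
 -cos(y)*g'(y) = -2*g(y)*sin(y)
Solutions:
 g(y) = C1/cos(y)^2


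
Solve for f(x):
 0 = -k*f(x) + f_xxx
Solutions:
 f(x) = C1*exp(k^(1/3)*x) + C2*exp(k^(1/3)*x*(-1 + sqrt(3)*I)/2) + C3*exp(-k^(1/3)*x*(1 + sqrt(3)*I)/2)


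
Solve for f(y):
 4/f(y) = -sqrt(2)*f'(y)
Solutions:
 f(y) = -sqrt(C1 - 4*sqrt(2)*y)
 f(y) = sqrt(C1 - 4*sqrt(2)*y)


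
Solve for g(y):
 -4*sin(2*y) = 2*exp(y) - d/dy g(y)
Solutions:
 g(y) = C1 + 2*exp(y) - 2*cos(2*y)


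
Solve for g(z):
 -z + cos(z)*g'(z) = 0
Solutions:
 g(z) = C1 + Integral(z/cos(z), z)


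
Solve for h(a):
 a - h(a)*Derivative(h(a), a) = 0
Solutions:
 h(a) = -sqrt(C1 + a^2)
 h(a) = sqrt(C1 + a^2)


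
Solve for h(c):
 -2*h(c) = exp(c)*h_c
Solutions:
 h(c) = C1*exp(2*exp(-c))


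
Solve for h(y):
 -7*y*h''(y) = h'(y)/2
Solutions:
 h(y) = C1 + C2*y^(13/14)


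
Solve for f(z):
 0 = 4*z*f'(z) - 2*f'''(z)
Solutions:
 f(z) = C1 + Integral(C2*airyai(2^(1/3)*z) + C3*airybi(2^(1/3)*z), z)


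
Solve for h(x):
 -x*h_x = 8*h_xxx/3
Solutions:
 h(x) = C1 + Integral(C2*airyai(-3^(1/3)*x/2) + C3*airybi(-3^(1/3)*x/2), x)


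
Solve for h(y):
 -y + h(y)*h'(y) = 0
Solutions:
 h(y) = -sqrt(C1 + y^2)
 h(y) = sqrt(C1 + y^2)


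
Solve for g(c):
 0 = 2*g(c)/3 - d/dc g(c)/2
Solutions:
 g(c) = C1*exp(4*c/3)


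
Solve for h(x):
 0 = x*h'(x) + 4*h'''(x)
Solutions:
 h(x) = C1 + Integral(C2*airyai(-2^(1/3)*x/2) + C3*airybi(-2^(1/3)*x/2), x)


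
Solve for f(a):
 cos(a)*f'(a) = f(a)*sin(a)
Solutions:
 f(a) = C1/cos(a)


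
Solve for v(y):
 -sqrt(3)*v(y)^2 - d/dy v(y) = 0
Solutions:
 v(y) = 1/(C1 + sqrt(3)*y)


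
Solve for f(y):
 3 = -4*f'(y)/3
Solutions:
 f(y) = C1 - 9*y/4


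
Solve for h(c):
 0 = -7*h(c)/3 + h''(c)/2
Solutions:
 h(c) = C1*exp(-sqrt(42)*c/3) + C2*exp(sqrt(42)*c/3)


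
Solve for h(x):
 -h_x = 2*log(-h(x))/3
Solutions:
 -li(-h(x)) = C1 - 2*x/3


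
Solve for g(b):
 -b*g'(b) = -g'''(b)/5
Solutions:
 g(b) = C1 + Integral(C2*airyai(5^(1/3)*b) + C3*airybi(5^(1/3)*b), b)


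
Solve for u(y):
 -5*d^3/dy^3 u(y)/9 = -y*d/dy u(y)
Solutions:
 u(y) = C1 + Integral(C2*airyai(15^(2/3)*y/5) + C3*airybi(15^(2/3)*y/5), y)


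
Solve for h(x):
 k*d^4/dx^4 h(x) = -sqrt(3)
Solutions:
 h(x) = C1 + C2*x + C3*x^2 + C4*x^3 - sqrt(3)*x^4/(24*k)


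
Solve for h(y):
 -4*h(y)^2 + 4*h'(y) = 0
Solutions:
 h(y) = -1/(C1 + y)


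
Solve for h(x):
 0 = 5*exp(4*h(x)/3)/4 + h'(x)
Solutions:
 h(x) = 3*log(-(1/(C1 + 5*x))^(1/4)) + 3*log(3)/4
 h(x) = 3*log(1/(C1 + 5*x))/4 + 3*log(3)/4
 h(x) = 3*log(-I*(1/(C1 + 5*x))^(1/4)) + 3*log(3)/4
 h(x) = 3*log(I*(1/(C1 + 5*x))^(1/4)) + 3*log(3)/4


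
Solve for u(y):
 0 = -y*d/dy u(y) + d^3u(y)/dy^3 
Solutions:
 u(y) = C1 + Integral(C2*airyai(y) + C3*airybi(y), y)


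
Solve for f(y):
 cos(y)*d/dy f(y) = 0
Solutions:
 f(y) = C1


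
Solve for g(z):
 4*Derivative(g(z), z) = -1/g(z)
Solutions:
 g(z) = -sqrt(C1 - 2*z)/2
 g(z) = sqrt(C1 - 2*z)/2


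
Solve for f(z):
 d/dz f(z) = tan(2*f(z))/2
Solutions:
 f(z) = -asin(C1*exp(z))/2 + pi/2
 f(z) = asin(C1*exp(z))/2


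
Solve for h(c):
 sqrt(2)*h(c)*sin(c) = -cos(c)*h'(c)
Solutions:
 h(c) = C1*cos(c)^(sqrt(2))


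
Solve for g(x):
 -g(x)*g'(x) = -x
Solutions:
 g(x) = -sqrt(C1 + x^2)
 g(x) = sqrt(C1 + x^2)


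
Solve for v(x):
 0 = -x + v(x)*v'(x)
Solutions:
 v(x) = -sqrt(C1 + x^2)
 v(x) = sqrt(C1 + x^2)


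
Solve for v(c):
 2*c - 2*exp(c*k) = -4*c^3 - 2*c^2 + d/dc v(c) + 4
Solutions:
 v(c) = C1 + c^4 + 2*c^3/3 + c^2 - 4*c - 2*exp(c*k)/k


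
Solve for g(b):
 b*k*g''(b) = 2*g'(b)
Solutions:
 g(b) = C1 + b^(((re(k) + 2)*re(k) + im(k)^2)/(re(k)^2 + im(k)^2))*(C2*sin(2*log(b)*Abs(im(k))/(re(k)^2 + im(k)^2)) + C3*cos(2*log(b)*im(k)/(re(k)^2 + im(k)^2)))


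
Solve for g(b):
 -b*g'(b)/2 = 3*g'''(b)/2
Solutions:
 g(b) = C1 + Integral(C2*airyai(-3^(2/3)*b/3) + C3*airybi(-3^(2/3)*b/3), b)


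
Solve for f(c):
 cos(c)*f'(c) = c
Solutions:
 f(c) = C1 + Integral(c/cos(c), c)


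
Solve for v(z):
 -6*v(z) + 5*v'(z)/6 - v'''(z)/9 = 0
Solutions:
 v(z) = C1*exp(z*(5/(sqrt(11414)/4 + 27)^(1/3) + 2*(sqrt(11414)/4 + 27)^(1/3))/4)*sin(sqrt(3)*z*(-2*(27*sqrt(11414)/4 + 729)^(1/3) + 45/(27*sqrt(11414)/4 + 729)^(1/3))/12) + C2*exp(z*(5/(sqrt(11414)/4 + 27)^(1/3) + 2*(sqrt(11414)/4 + 27)^(1/3))/4)*cos(sqrt(3)*z*(-2*(27*sqrt(11414)/4 + 729)^(1/3) + 45/(27*sqrt(11414)/4 + 729)^(1/3))/12) + C3*exp(-z*(5/(2*(sqrt(11414)/4 + 27)^(1/3)) + (sqrt(11414)/4 + 27)^(1/3)))


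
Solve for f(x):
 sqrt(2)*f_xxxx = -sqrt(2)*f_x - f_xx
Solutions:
 f(x) = C1 + C2*exp(3^(1/3)*x*(-2^(5/6)*3^(1/3)/(9 + sqrt(3)*sqrt(sqrt(2) + 27))^(1/3) + 2^(2/3)*(9 + sqrt(3)*sqrt(sqrt(2) + 27))^(1/3))/12)*sin(3^(1/6)*x*(3*2^(5/6)/(9 + sqrt(3)*sqrt(sqrt(2) + 27))^(1/3) + 6^(2/3)*(9 + sqrt(3)*sqrt(sqrt(2) + 27))^(1/3))/12) + C3*exp(3^(1/3)*x*(-2^(5/6)*3^(1/3)/(9 + sqrt(3)*sqrt(sqrt(2) + 27))^(1/3) + 2^(2/3)*(9 + sqrt(3)*sqrt(sqrt(2) + 27))^(1/3))/12)*cos(3^(1/6)*x*(3*2^(5/6)/(9 + sqrt(3)*sqrt(sqrt(2) + 27))^(1/3) + 6^(2/3)*(9 + sqrt(3)*sqrt(sqrt(2) + 27))^(1/3))/12) + C4*exp(-3^(1/3)*x*(-2^(5/6)*3^(1/3)/(9 + sqrt(3)*sqrt(sqrt(2) + 27))^(1/3) + 2^(2/3)*(9 + sqrt(3)*sqrt(sqrt(2) + 27))^(1/3))/6)


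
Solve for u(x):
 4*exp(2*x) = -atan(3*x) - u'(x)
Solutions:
 u(x) = C1 - x*atan(3*x) - 2*exp(2*x) + log(9*x^2 + 1)/6


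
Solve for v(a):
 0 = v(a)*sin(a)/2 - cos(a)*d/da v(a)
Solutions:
 v(a) = C1/sqrt(cos(a))


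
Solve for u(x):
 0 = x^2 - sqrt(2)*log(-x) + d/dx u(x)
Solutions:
 u(x) = C1 - x^3/3 + sqrt(2)*x*log(-x) - sqrt(2)*x


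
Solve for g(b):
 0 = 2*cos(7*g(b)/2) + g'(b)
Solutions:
 g(b) = -2*asin((C1 + exp(14*b))/(C1 - exp(14*b)))/7 + 2*pi/7
 g(b) = 2*asin((C1 + exp(14*b))/(C1 - exp(14*b)))/7


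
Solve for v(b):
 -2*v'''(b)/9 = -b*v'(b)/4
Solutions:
 v(b) = C1 + Integral(C2*airyai(3^(2/3)*b/2) + C3*airybi(3^(2/3)*b/2), b)


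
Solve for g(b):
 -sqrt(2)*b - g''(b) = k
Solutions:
 g(b) = C1 + C2*b - sqrt(2)*b^3/6 - b^2*k/2


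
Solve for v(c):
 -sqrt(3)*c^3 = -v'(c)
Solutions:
 v(c) = C1 + sqrt(3)*c^4/4


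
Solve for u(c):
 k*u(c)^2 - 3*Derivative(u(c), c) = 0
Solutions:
 u(c) = -3/(C1 + c*k)


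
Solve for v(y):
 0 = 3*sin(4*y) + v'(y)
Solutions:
 v(y) = C1 + 3*cos(4*y)/4


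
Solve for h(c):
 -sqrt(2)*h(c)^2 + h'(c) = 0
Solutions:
 h(c) = -1/(C1 + sqrt(2)*c)


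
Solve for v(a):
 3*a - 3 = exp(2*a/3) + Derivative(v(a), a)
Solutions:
 v(a) = C1 + 3*a^2/2 - 3*a - 3*exp(2*a/3)/2


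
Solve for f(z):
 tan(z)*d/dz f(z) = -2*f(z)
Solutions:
 f(z) = C1/sin(z)^2


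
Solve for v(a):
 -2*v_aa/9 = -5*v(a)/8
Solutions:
 v(a) = C1*exp(-3*sqrt(5)*a/4) + C2*exp(3*sqrt(5)*a/4)


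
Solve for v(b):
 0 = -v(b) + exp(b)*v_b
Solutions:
 v(b) = C1*exp(-exp(-b))


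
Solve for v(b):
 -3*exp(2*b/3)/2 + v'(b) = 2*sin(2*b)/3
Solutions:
 v(b) = C1 + 9*exp(2*b/3)/4 - cos(2*b)/3


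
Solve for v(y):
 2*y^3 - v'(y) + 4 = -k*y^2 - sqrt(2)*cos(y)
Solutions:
 v(y) = C1 + k*y^3/3 + y^4/2 + 4*y + sqrt(2)*sin(y)


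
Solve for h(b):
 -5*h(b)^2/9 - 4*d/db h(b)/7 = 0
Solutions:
 h(b) = 36/(C1 + 35*b)


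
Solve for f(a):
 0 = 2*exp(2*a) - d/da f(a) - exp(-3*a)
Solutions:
 f(a) = C1 + exp(2*a) + exp(-3*a)/3


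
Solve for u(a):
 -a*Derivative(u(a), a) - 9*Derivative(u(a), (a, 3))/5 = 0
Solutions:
 u(a) = C1 + Integral(C2*airyai(-15^(1/3)*a/3) + C3*airybi(-15^(1/3)*a/3), a)


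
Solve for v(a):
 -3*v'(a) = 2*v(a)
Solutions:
 v(a) = C1*exp(-2*a/3)


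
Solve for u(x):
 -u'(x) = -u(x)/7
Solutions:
 u(x) = C1*exp(x/7)


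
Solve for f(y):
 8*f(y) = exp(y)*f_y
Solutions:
 f(y) = C1*exp(-8*exp(-y))


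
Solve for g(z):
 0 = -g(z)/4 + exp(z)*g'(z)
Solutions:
 g(z) = C1*exp(-exp(-z)/4)


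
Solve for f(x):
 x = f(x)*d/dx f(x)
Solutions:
 f(x) = -sqrt(C1 + x^2)
 f(x) = sqrt(C1 + x^2)


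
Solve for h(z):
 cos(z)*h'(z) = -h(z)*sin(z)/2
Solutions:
 h(z) = C1*sqrt(cos(z))


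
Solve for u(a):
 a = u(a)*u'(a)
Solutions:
 u(a) = -sqrt(C1 + a^2)
 u(a) = sqrt(C1 + a^2)


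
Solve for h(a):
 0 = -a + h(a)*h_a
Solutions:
 h(a) = -sqrt(C1 + a^2)
 h(a) = sqrt(C1 + a^2)


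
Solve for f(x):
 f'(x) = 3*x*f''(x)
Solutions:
 f(x) = C1 + C2*x^(4/3)


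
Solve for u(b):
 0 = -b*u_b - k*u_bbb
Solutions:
 u(b) = C1 + Integral(C2*airyai(b*(-1/k)^(1/3)) + C3*airybi(b*(-1/k)^(1/3)), b)


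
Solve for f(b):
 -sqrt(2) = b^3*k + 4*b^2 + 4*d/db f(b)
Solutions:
 f(b) = C1 - b^4*k/16 - b^3/3 - sqrt(2)*b/4


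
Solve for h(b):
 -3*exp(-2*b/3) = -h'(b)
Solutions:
 h(b) = C1 - 9*exp(-2*b/3)/2


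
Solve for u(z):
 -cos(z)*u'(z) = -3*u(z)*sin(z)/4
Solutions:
 u(z) = C1/cos(z)^(3/4)


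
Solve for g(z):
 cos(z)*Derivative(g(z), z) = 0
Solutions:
 g(z) = C1


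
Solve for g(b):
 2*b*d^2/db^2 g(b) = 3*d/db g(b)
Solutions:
 g(b) = C1 + C2*b^(5/2)


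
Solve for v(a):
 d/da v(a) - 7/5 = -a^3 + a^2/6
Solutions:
 v(a) = C1 - a^4/4 + a^3/18 + 7*a/5


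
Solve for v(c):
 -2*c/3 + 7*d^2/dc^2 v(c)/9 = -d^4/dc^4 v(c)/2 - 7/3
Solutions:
 v(c) = C1 + C2*c + C3*sin(sqrt(14)*c/3) + C4*cos(sqrt(14)*c/3) + c^3/7 - 3*c^2/2


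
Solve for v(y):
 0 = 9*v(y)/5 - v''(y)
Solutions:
 v(y) = C1*exp(-3*sqrt(5)*y/5) + C2*exp(3*sqrt(5)*y/5)


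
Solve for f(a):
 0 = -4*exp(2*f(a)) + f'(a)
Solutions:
 f(a) = log(-sqrt(-1/(C1 + 4*a))) - log(2)/2
 f(a) = log(-1/(C1 + 4*a))/2 - log(2)/2


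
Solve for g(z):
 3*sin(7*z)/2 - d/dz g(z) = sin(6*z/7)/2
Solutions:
 g(z) = C1 + 7*cos(6*z/7)/12 - 3*cos(7*z)/14


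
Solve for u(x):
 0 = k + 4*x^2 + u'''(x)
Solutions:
 u(x) = C1 + C2*x + C3*x^2 - k*x^3/6 - x^5/15


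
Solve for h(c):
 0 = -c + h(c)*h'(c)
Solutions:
 h(c) = -sqrt(C1 + c^2)
 h(c) = sqrt(C1 + c^2)


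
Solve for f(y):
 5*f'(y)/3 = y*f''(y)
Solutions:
 f(y) = C1 + C2*y^(8/3)


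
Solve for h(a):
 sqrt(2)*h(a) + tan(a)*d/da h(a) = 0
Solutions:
 h(a) = C1/sin(a)^(sqrt(2))


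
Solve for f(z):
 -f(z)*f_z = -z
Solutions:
 f(z) = -sqrt(C1 + z^2)
 f(z) = sqrt(C1 + z^2)


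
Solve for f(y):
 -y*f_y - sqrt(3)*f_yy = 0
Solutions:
 f(y) = C1 + C2*erf(sqrt(2)*3^(3/4)*y/6)


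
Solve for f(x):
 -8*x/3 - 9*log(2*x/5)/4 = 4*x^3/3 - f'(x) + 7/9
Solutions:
 f(x) = C1 + x^4/3 + 4*x^2/3 + 9*x*log(x)/4 - 9*x*log(5)/4 - 53*x/36 + 9*x*log(2)/4


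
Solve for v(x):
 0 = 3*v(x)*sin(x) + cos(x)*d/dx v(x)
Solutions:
 v(x) = C1*cos(x)^3


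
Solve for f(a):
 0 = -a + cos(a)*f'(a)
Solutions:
 f(a) = C1 + Integral(a/cos(a), a)


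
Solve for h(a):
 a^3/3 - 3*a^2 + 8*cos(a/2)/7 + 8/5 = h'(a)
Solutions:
 h(a) = C1 + a^4/12 - a^3 + 8*a/5 + 16*sin(a/2)/7


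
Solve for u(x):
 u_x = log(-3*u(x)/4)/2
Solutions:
 -2*Integral(1/(log(-_y) - 2*log(2) + log(3)), (_y, u(x))) = C1 - x


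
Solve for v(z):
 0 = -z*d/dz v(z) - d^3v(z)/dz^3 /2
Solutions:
 v(z) = C1 + Integral(C2*airyai(-2^(1/3)*z) + C3*airybi(-2^(1/3)*z), z)


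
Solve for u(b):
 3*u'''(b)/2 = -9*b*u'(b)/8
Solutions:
 u(b) = C1 + Integral(C2*airyai(-6^(1/3)*b/2) + C3*airybi(-6^(1/3)*b/2), b)


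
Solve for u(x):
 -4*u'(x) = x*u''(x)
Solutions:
 u(x) = C1 + C2/x^3


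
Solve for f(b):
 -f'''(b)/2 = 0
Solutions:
 f(b) = C1 + C2*b + C3*b^2


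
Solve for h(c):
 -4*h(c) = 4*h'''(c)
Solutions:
 h(c) = C3*exp(-c) + (C1*sin(sqrt(3)*c/2) + C2*cos(sqrt(3)*c/2))*exp(c/2)


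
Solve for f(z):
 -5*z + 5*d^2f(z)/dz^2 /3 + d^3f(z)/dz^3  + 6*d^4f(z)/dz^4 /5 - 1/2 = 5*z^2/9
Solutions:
 f(z) = C1 + C2*z + z^4/36 + 13*z^3/30 - 87*z^2/100 + (C3*sin(5*sqrt(7)*z/12) + C4*cos(5*sqrt(7)*z/12))*exp(-5*z/12)


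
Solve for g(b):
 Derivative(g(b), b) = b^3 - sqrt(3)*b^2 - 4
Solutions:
 g(b) = C1 + b^4/4 - sqrt(3)*b^3/3 - 4*b


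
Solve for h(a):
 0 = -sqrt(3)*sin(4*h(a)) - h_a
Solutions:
 h(a) = -acos((-C1 - exp(8*sqrt(3)*a))/(C1 - exp(8*sqrt(3)*a)))/4 + pi/2
 h(a) = acos((-C1 - exp(8*sqrt(3)*a))/(C1 - exp(8*sqrt(3)*a)))/4


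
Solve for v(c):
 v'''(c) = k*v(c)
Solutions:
 v(c) = C1*exp(c*k^(1/3)) + C2*exp(c*k^(1/3)*(-1 + sqrt(3)*I)/2) + C3*exp(-c*k^(1/3)*(1 + sqrt(3)*I)/2)


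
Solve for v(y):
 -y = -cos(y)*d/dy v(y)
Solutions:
 v(y) = C1 + Integral(y/cos(y), y)


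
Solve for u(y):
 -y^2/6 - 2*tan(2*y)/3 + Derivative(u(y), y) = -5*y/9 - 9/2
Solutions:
 u(y) = C1 + y^3/18 - 5*y^2/18 - 9*y/2 - log(cos(2*y))/3


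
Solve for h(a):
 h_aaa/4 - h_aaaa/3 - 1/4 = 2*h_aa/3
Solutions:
 h(a) = C1 + C2*a - 3*a^2/16 + (C3*sin(sqrt(119)*a/8) + C4*cos(sqrt(119)*a/8))*exp(3*a/8)


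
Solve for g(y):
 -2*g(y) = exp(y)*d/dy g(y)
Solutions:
 g(y) = C1*exp(2*exp(-y))


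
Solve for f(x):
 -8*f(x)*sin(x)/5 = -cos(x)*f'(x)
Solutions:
 f(x) = C1/cos(x)^(8/5)


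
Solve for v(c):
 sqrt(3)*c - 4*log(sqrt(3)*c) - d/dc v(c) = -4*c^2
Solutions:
 v(c) = C1 + 4*c^3/3 + sqrt(3)*c^2/2 - 4*c*log(c) - c*log(9) + 4*c


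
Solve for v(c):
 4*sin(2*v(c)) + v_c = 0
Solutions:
 v(c) = pi - acos((-C1 - exp(16*c))/(C1 - exp(16*c)))/2
 v(c) = acos((-C1 - exp(16*c))/(C1 - exp(16*c)))/2


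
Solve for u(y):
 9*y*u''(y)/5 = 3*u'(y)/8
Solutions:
 u(y) = C1 + C2*y^(29/24)


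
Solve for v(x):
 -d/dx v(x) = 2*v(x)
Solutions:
 v(x) = C1*exp(-2*x)


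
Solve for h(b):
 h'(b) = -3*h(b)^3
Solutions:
 h(b) = -sqrt(2)*sqrt(-1/(C1 - 3*b))/2
 h(b) = sqrt(2)*sqrt(-1/(C1 - 3*b))/2


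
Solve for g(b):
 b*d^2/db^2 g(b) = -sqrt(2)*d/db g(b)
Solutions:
 g(b) = C1 + C2*b^(1 - sqrt(2))


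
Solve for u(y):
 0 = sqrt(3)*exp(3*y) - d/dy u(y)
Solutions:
 u(y) = C1 + sqrt(3)*exp(3*y)/3


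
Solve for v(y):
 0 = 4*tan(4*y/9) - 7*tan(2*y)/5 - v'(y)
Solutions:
 v(y) = C1 - 9*log(cos(4*y/9)) + 7*log(cos(2*y))/10


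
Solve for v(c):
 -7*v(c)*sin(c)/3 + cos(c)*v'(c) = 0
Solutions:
 v(c) = C1/cos(c)^(7/3)


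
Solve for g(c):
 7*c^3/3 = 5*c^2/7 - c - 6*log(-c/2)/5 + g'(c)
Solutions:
 g(c) = C1 + 7*c^4/12 - 5*c^3/21 + c^2/2 + 6*c*log(-c)/5 + 6*c*(-1 - log(2))/5


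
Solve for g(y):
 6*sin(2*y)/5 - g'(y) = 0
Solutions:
 g(y) = C1 - 3*cos(2*y)/5


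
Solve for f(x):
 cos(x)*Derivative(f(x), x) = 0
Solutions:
 f(x) = C1


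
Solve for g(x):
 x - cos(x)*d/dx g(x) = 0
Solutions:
 g(x) = C1 + Integral(x/cos(x), x)


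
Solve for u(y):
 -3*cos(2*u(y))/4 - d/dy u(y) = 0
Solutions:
 u(y) = -asin((C1 + exp(3*y))/(C1 - exp(3*y)))/2 + pi/2
 u(y) = asin((C1 + exp(3*y))/(C1 - exp(3*y)))/2


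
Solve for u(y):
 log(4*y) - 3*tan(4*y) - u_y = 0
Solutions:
 u(y) = C1 + y*log(y) - y + 2*y*log(2) + 3*log(cos(4*y))/4


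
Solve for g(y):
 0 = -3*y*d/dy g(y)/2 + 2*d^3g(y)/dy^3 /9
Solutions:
 g(y) = C1 + Integral(C2*airyai(3*2^(1/3)*y/2) + C3*airybi(3*2^(1/3)*y/2), y)


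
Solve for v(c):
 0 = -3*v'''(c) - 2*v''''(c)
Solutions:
 v(c) = C1 + C2*c + C3*c^2 + C4*exp(-3*c/2)


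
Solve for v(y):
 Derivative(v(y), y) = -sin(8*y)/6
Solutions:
 v(y) = C1 + cos(8*y)/48


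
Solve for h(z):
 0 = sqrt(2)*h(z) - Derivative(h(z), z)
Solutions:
 h(z) = C1*exp(sqrt(2)*z)


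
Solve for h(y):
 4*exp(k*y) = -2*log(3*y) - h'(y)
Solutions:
 h(y) = C1 - 2*y*log(y) + 2*y*(1 - log(3)) + Piecewise((-4*exp(k*y)/k, Ne(k, 0)), (-4*y, True))


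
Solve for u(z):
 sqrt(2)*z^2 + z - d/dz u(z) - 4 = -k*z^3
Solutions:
 u(z) = C1 + k*z^4/4 + sqrt(2)*z^3/3 + z^2/2 - 4*z


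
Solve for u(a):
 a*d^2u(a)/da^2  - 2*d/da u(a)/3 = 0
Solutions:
 u(a) = C1 + C2*a^(5/3)


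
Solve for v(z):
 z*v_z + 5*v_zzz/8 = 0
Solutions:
 v(z) = C1 + Integral(C2*airyai(-2*5^(2/3)*z/5) + C3*airybi(-2*5^(2/3)*z/5), z)


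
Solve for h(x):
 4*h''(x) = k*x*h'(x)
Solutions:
 h(x) = Piecewise((-sqrt(2)*sqrt(pi)*C1*erf(sqrt(2)*x*sqrt(-k)/4)/sqrt(-k) - C2, (k > 0) | (k < 0)), (-C1*x - C2, True))


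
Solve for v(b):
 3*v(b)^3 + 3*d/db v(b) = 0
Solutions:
 v(b) = -sqrt(2)*sqrt(-1/(C1 - b))/2
 v(b) = sqrt(2)*sqrt(-1/(C1 - b))/2


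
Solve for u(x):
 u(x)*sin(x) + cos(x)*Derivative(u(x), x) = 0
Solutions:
 u(x) = C1*cos(x)


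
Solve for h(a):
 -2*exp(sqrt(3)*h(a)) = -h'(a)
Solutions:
 h(a) = sqrt(3)*(2*log(-1/(C1 + 2*a)) - log(3))/6


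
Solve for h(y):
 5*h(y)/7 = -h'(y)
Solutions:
 h(y) = C1*exp(-5*y/7)


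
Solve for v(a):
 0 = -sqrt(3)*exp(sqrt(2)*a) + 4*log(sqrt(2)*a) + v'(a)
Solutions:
 v(a) = C1 - 4*a*log(a) + 2*a*(2 - log(2)) + sqrt(6)*exp(sqrt(2)*a)/2


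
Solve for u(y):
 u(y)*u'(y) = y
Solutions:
 u(y) = -sqrt(C1 + y^2)
 u(y) = sqrt(C1 + y^2)


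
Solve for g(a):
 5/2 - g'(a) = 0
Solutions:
 g(a) = C1 + 5*a/2


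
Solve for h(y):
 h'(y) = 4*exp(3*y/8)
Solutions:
 h(y) = C1 + 32*exp(3*y/8)/3


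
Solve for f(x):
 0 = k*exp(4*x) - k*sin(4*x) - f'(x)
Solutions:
 f(x) = C1 + k*exp(4*x)/4 + k*cos(4*x)/4


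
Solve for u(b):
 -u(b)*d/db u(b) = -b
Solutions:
 u(b) = -sqrt(C1 + b^2)
 u(b) = sqrt(C1 + b^2)


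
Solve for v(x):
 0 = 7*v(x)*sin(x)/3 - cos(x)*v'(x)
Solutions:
 v(x) = C1/cos(x)^(7/3)


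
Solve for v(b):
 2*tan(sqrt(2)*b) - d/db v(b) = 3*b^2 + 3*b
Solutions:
 v(b) = C1 - b^3 - 3*b^2/2 - sqrt(2)*log(cos(sqrt(2)*b))


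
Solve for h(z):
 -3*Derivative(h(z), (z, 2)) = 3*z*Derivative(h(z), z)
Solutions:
 h(z) = C1 + C2*erf(sqrt(2)*z/2)


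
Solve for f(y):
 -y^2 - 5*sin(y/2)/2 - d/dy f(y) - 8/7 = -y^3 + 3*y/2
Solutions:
 f(y) = C1 + y^4/4 - y^3/3 - 3*y^2/4 - 8*y/7 + 5*cos(y/2)


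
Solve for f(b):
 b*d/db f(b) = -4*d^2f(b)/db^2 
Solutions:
 f(b) = C1 + C2*erf(sqrt(2)*b/4)


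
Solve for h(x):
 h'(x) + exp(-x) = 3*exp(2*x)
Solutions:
 h(x) = C1 + 3*exp(2*x)/2 + exp(-x)


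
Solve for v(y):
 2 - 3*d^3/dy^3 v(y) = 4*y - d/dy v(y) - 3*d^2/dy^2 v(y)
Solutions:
 v(y) = C1 + C2*exp(y*(3 - sqrt(21))/6) + C3*exp(y*(3 + sqrt(21))/6) + 2*y^2 - 14*y


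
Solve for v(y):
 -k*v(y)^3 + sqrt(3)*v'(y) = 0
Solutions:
 v(y) = -sqrt(6)*sqrt(-1/(C1 + sqrt(3)*k*y))/2
 v(y) = sqrt(6)*sqrt(-1/(C1 + sqrt(3)*k*y))/2


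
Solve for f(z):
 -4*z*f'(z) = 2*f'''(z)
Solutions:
 f(z) = C1 + Integral(C2*airyai(-2^(1/3)*z) + C3*airybi(-2^(1/3)*z), z)


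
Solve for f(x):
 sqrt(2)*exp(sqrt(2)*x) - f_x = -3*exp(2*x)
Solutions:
 f(x) = C1 + 3*exp(2*x)/2 + exp(sqrt(2)*x)


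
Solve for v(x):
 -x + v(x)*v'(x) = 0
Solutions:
 v(x) = -sqrt(C1 + x^2)
 v(x) = sqrt(C1 + x^2)


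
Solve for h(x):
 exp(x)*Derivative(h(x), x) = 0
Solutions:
 h(x) = C1


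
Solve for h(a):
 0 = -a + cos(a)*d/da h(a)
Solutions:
 h(a) = C1 + Integral(a/cos(a), a)


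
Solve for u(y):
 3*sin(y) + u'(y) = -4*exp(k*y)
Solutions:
 u(y) = C1 + 3*cos(y) - 4*exp(k*y)/k


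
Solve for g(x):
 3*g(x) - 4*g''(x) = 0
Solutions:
 g(x) = C1*exp(-sqrt(3)*x/2) + C2*exp(sqrt(3)*x/2)


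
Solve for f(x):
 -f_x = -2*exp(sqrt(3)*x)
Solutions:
 f(x) = C1 + 2*sqrt(3)*exp(sqrt(3)*x)/3


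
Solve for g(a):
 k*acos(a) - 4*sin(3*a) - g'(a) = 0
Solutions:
 g(a) = C1 + k*(a*acos(a) - sqrt(1 - a^2)) + 4*cos(3*a)/3


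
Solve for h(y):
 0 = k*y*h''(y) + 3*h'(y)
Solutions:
 h(y) = C1 + y^(((re(k) - 3)*re(k) + im(k)^2)/(re(k)^2 + im(k)^2))*(C2*sin(3*log(y)*Abs(im(k))/(re(k)^2 + im(k)^2)) + C3*cos(3*log(y)*im(k)/(re(k)^2 + im(k)^2)))


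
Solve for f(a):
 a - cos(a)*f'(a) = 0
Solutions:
 f(a) = C1 + Integral(a/cos(a), a)


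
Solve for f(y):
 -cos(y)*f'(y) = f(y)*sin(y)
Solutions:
 f(y) = C1*cos(y)


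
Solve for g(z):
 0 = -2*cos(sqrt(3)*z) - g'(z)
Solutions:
 g(z) = C1 - 2*sqrt(3)*sin(sqrt(3)*z)/3


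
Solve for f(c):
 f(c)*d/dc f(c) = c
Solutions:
 f(c) = -sqrt(C1 + c^2)
 f(c) = sqrt(C1 + c^2)


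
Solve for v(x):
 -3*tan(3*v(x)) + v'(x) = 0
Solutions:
 v(x) = -asin(C1*exp(9*x))/3 + pi/3
 v(x) = asin(C1*exp(9*x))/3


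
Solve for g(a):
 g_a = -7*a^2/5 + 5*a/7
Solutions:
 g(a) = C1 - 7*a^3/15 + 5*a^2/14


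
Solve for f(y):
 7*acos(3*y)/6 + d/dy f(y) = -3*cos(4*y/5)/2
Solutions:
 f(y) = C1 - 7*y*acos(3*y)/6 + 7*sqrt(1 - 9*y^2)/18 - 15*sin(4*y/5)/8


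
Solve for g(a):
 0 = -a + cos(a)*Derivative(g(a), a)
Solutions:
 g(a) = C1 + Integral(a/cos(a), a)


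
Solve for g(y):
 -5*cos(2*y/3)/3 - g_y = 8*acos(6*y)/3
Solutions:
 g(y) = C1 - 8*y*acos(6*y)/3 + 4*sqrt(1 - 36*y^2)/9 - 5*sin(2*y/3)/2


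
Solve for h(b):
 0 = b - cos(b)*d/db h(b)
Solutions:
 h(b) = C1 + Integral(b/cos(b), b)


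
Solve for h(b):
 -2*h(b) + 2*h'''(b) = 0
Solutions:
 h(b) = C3*exp(b) + (C1*sin(sqrt(3)*b/2) + C2*cos(sqrt(3)*b/2))*exp(-b/2)


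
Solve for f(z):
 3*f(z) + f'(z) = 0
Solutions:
 f(z) = C1*exp(-3*z)


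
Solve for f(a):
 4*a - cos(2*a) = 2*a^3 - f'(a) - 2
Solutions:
 f(a) = C1 + a^4/2 - 2*a^2 - 2*a + sin(2*a)/2


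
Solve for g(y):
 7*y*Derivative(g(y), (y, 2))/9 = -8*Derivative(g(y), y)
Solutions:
 g(y) = C1 + C2/y^(65/7)


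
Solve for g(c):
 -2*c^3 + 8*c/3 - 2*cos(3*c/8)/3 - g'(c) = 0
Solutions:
 g(c) = C1 - c^4/2 + 4*c^2/3 - 16*sin(3*c/8)/9


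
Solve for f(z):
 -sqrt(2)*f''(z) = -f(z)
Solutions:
 f(z) = C1*exp(-2^(3/4)*z/2) + C2*exp(2^(3/4)*z/2)


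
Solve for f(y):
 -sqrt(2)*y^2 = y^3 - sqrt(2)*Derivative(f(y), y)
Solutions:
 f(y) = C1 + sqrt(2)*y^4/8 + y^3/3


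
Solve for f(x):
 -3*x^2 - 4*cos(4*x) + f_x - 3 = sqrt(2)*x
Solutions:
 f(x) = C1 + x^3 + sqrt(2)*x^2/2 + 3*x + sin(4*x)


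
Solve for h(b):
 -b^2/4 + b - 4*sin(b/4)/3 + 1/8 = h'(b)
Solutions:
 h(b) = C1 - b^3/12 + b^2/2 + b/8 + 16*cos(b/4)/3


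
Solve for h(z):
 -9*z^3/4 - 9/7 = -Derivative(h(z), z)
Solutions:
 h(z) = C1 + 9*z^4/16 + 9*z/7


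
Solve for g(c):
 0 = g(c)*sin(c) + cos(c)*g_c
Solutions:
 g(c) = C1*cos(c)


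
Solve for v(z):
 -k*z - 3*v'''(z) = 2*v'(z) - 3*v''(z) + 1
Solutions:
 v(z) = C1 - k*z^2/4 - 3*k*z/4 - z/2 + (C2*sin(sqrt(15)*z/6) + C3*cos(sqrt(15)*z/6))*exp(z/2)


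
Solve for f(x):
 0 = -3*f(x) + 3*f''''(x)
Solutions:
 f(x) = C1*exp(-x) + C2*exp(x) + C3*sin(x) + C4*cos(x)


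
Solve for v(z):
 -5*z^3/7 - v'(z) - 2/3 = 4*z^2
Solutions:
 v(z) = C1 - 5*z^4/28 - 4*z^3/3 - 2*z/3


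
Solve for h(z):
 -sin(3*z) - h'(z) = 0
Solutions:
 h(z) = C1 + cos(3*z)/3


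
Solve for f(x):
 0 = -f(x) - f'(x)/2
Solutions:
 f(x) = C1*exp(-2*x)


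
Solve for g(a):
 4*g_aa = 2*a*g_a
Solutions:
 g(a) = C1 + C2*erfi(a/2)


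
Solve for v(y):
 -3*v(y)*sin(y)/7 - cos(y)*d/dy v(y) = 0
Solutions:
 v(y) = C1*cos(y)^(3/7)


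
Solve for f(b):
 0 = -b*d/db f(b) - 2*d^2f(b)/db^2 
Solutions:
 f(b) = C1 + C2*erf(b/2)


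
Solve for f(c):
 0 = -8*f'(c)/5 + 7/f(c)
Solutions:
 f(c) = -sqrt(C1 + 35*c)/2
 f(c) = sqrt(C1 + 35*c)/2


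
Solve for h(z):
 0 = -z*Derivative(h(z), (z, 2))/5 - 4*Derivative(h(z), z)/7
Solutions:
 h(z) = C1 + C2/z^(13/7)


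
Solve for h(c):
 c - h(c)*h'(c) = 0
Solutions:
 h(c) = -sqrt(C1 + c^2)
 h(c) = sqrt(C1 + c^2)


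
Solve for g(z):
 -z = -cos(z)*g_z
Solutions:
 g(z) = C1 + Integral(z/cos(z), z)


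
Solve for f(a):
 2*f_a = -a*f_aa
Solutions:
 f(a) = C1 + C2/a


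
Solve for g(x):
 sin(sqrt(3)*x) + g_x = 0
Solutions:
 g(x) = C1 + sqrt(3)*cos(sqrt(3)*x)/3


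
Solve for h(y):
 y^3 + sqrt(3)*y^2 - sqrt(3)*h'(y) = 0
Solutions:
 h(y) = C1 + sqrt(3)*y^4/12 + y^3/3


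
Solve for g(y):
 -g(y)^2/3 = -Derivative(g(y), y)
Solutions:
 g(y) = -3/(C1 + y)


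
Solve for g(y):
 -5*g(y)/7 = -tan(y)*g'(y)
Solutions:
 g(y) = C1*sin(y)^(5/7)


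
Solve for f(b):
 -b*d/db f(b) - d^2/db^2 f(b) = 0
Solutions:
 f(b) = C1 + C2*erf(sqrt(2)*b/2)


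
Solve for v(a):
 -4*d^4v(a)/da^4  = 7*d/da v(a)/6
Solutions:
 v(a) = C1 + C4*exp(-3^(2/3)*7^(1/3)*a/6) + (C2*sin(3^(1/6)*7^(1/3)*a/4) + C3*cos(3^(1/6)*7^(1/3)*a/4))*exp(3^(2/3)*7^(1/3)*a/12)


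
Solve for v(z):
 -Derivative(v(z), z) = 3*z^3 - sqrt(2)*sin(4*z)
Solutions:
 v(z) = C1 - 3*z^4/4 - sqrt(2)*cos(4*z)/4


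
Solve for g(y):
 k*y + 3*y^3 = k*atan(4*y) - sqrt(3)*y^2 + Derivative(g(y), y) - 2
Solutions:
 g(y) = C1 + k*y^2/2 - k*(y*atan(4*y) - log(16*y^2 + 1)/8) + 3*y^4/4 + sqrt(3)*y^3/3 + 2*y


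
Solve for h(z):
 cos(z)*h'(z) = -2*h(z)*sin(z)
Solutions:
 h(z) = C1*cos(z)^2


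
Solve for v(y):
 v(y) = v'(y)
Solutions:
 v(y) = C1*exp(y)


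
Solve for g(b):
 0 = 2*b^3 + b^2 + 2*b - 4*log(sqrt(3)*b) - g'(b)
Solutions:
 g(b) = C1 + b^4/2 + b^3/3 + b^2 - 4*b*log(b) - b*log(9) + 4*b


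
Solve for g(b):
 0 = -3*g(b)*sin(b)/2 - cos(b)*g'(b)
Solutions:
 g(b) = C1*cos(b)^(3/2)


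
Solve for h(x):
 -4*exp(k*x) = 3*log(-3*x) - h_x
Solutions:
 h(x) = C1 + 3*x*log(-x) + 3*x*(-1 + log(3)) + Piecewise((4*exp(k*x)/k, Ne(k, 0)), (4*x, True))


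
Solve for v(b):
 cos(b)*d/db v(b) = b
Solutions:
 v(b) = C1 + Integral(b/cos(b), b)


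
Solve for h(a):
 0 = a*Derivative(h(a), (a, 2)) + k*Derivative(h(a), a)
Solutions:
 h(a) = C1 + a^(1 - re(k))*(C2*sin(log(a)*Abs(im(k))) + C3*cos(log(a)*im(k)))


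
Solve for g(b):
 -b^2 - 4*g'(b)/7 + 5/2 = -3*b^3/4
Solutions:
 g(b) = C1 + 21*b^4/64 - 7*b^3/12 + 35*b/8


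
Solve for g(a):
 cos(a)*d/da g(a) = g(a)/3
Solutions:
 g(a) = C1*(sin(a) + 1)^(1/6)/(sin(a) - 1)^(1/6)


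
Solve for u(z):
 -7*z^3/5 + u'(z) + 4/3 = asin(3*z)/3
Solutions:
 u(z) = C1 + 7*z^4/20 + z*asin(3*z)/3 - 4*z/3 + sqrt(1 - 9*z^2)/9


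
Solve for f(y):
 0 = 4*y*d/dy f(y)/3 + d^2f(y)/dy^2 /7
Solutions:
 f(y) = C1 + C2*erf(sqrt(42)*y/3)


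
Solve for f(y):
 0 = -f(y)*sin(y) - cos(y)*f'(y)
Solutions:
 f(y) = C1*cos(y)


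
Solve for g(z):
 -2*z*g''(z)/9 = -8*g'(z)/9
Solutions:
 g(z) = C1 + C2*z^5


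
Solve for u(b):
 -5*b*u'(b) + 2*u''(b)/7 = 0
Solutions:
 u(b) = C1 + C2*erfi(sqrt(35)*b/2)


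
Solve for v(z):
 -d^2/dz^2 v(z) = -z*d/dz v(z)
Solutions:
 v(z) = C1 + C2*erfi(sqrt(2)*z/2)


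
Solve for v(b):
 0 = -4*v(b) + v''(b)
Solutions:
 v(b) = C1*exp(-2*b) + C2*exp(2*b)


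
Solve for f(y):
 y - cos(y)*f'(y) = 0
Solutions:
 f(y) = C1 + Integral(y/cos(y), y)


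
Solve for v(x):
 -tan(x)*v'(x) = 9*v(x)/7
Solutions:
 v(x) = C1/sin(x)^(9/7)


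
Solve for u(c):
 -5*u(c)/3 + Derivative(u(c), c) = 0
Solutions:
 u(c) = C1*exp(5*c/3)


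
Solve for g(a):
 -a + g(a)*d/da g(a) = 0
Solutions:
 g(a) = -sqrt(C1 + a^2)
 g(a) = sqrt(C1 + a^2)


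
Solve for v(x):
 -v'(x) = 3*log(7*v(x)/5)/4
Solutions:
 -4*Integral(1/(-log(_y) - log(7) + log(5)), (_y, v(x)))/3 = C1 - x


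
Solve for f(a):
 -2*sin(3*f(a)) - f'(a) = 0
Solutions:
 f(a) = -acos((-C1 - exp(12*a))/(C1 - exp(12*a)))/3 + 2*pi/3
 f(a) = acos((-C1 - exp(12*a))/(C1 - exp(12*a)))/3


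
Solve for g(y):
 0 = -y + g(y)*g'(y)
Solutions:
 g(y) = -sqrt(C1 + y^2)
 g(y) = sqrt(C1 + y^2)


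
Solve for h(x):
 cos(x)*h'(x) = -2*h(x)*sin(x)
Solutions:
 h(x) = C1*cos(x)^2


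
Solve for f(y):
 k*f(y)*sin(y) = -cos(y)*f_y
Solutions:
 f(y) = C1*exp(k*log(cos(y)))


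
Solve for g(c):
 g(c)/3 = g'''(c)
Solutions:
 g(c) = C3*exp(3^(2/3)*c/3) + (C1*sin(3^(1/6)*c/2) + C2*cos(3^(1/6)*c/2))*exp(-3^(2/3)*c/6)


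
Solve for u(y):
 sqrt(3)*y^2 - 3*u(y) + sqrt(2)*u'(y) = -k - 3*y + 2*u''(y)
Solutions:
 u(y) = k/3 + sqrt(3)*y^2/3 + 2*sqrt(6)*y/9 + y + (C1*sin(sqrt(22)*y/4) + C2*cos(sqrt(22)*y/4))*exp(sqrt(2)*y/4) - 8*sqrt(3)/27 + sqrt(2)/3


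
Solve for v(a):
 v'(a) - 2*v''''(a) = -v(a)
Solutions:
 v(a) = C1*exp(a*(-4 - 4*2^(2/3)/(13 + 3*sqrt(33))^(1/3) + 2^(1/3)*(13 + 3*sqrt(33))^(1/3))/12)*sin(2^(1/3)*sqrt(3)*a*(4*2^(1/3)/(13 + 3*sqrt(33))^(1/3) + (13 + 3*sqrt(33))^(1/3))/12) + C2*exp(a*(-4 - 4*2^(2/3)/(13 + 3*sqrt(33))^(1/3) + 2^(1/3)*(13 + 3*sqrt(33))^(1/3))/12)*cos(2^(1/3)*sqrt(3)*a*(4*2^(1/3)/(13 + 3*sqrt(33))^(1/3) + (13 + 3*sqrt(33))^(1/3))/12) + C3*exp(a) + C4*exp(a*(-2^(1/3)*(13 + 3*sqrt(33))^(1/3) - 2 + 4*2^(2/3)/(13 + 3*sqrt(33))^(1/3))/6)


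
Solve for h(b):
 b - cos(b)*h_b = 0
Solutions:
 h(b) = C1 + Integral(b/cos(b), b)


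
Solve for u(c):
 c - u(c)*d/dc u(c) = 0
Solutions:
 u(c) = -sqrt(C1 + c^2)
 u(c) = sqrt(C1 + c^2)


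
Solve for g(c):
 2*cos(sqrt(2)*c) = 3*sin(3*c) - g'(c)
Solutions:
 g(c) = C1 - sqrt(2)*sin(sqrt(2)*c) - cos(3*c)


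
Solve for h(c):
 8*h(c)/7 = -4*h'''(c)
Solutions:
 h(c) = C3*exp(-2^(1/3)*7^(2/3)*c/7) + (C1*sin(2^(1/3)*sqrt(3)*7^(2/3)*c/14) + C2*cos(2^(1/3)*sqrt(3)*7^(2/3)*c/14))*exp(2^(1/3)*7^(2/3)*c/14)


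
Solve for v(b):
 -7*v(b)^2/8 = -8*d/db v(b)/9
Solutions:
 v(b) = -64/(C1 + 63*b)


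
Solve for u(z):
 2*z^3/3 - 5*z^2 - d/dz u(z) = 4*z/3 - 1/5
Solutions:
 u(z) = C1 + z^4/6 - 5*z^3/3 - 2*z^2/3 + z/5


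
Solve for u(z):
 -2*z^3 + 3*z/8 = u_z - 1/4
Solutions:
 u(z) = C1 - z^4/2 + 3*z^2/16 + z/4


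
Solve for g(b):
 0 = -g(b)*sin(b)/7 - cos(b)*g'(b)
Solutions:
 g(b) = C1*cos(b)^(1/7)


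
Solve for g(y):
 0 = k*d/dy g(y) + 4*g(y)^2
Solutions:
 g(y) = k/(C1*k + 4*y)


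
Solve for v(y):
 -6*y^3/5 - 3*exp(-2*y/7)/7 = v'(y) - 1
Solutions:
 v(y) = C1 - 3*y^4/10 + y + 3*exp(-2*y/7)/2


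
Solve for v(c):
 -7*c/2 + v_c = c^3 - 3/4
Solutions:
 v(c) = C1 + c^4/4 + 7*c^2/4 - 3*c/4


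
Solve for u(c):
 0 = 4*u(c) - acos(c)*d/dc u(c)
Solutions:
 u(c) = C1*exp(4*Integral(1/acos(c), c))


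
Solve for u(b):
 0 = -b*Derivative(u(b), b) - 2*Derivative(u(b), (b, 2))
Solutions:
 u(b) = C1 + C2*erf(b/2)


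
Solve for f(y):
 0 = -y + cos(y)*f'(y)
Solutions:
 f(y) = C1 + Integral(y/cos(y), y)


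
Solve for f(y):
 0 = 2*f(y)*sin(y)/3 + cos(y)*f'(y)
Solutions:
 f(y) = C1*cos(y)^(2/3)


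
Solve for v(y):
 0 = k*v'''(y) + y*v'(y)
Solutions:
 v(y) = C1 + Integral(C2*airyai(y*(-1/k)^(1/3)) + C3*airybi(y*(-1/k)^(1/3)), y)


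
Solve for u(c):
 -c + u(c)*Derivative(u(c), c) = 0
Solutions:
 u(c) = -sqrt(C1 + c^2)
 u(c) = sqrt(C1 + c^2)


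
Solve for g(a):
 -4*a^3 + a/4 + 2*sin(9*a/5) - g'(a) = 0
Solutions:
 g(a) = C1 - a^4 + a^2/8 - 10*cos(9*a/5)/9


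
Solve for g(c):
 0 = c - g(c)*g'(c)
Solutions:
 g(c) = -sqrt(C1 + c^2)
 g(c) = sqrt(C1 + c^2)


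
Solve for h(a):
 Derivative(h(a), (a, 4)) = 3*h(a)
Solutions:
 h(a) = C1*exp(-3^(1/4)*a) + C2*exp(3^(1/4)*a) + C3*sin(3^(1/4)*a) + C4*cos(3^(1/4)*a)


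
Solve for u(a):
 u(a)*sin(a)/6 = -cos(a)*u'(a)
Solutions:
 u(a) = C1*cos(a)^(1/6)


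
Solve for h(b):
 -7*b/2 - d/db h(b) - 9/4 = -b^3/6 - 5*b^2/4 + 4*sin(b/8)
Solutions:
 h(b) = C1 + b^4/24 + 5*b^3/12 - 7*b^2/4 - 9*b/4 + 32*cos(b/8)


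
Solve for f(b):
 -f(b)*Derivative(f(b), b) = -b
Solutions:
 f(b) = -sqrt(C1 + b^2)
 f(b) = sqrt(C1 + b^2)


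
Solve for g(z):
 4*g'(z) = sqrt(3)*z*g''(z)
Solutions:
 g(z) = C1 + C2*z^(1 + 4*sqrt(3)/3)


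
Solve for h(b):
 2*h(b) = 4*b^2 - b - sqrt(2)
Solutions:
 h(b) = 2*b^2 - b/2 - sqrt(2)/2


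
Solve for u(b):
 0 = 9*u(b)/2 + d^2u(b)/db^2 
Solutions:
 u(b) = C1*sin(3*sqrt(2)*b/2) + C2*cos(3*sqrt(2)*b/2)


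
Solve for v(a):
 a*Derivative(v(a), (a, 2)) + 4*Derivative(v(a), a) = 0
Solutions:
 v(a) = C1 + C2/a^3


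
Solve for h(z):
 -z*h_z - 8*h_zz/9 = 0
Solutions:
 h(z) = C1 + C2*erf(3*z/4)


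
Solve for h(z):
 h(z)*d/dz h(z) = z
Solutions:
 h(z) = -sqrt(C1 + z^2)
 h(z) = sqrt(C1 + z^2)


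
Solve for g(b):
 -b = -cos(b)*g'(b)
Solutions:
 g(b) = C1 + Integral(b/cos(b), b)


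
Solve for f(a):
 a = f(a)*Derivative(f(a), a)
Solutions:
 f(a) = -sqrt(C1 + a^2)
 f(a) = sqrt(C1 + a^2)


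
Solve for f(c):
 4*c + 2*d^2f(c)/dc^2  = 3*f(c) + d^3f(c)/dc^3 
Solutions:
 f(c) = C3*exp(-c) + 4*c/3 + (C1*sin(sqrt(3)*c/2) + C2*cos(sqrt(3)*c/2))*exp(3*c/2)


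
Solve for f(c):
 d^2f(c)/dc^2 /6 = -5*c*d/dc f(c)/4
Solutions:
 f(c) = C1 + C2*erf(sqrt(15)*c/2)


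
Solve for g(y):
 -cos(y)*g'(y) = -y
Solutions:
 g(y) = C1 + Integral(y/cos(y), y)


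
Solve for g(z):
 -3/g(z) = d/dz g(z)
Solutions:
 g(z) = -sqrt(C1 - 6*z)
 g(z) = sqrt(C1 - 6*z)


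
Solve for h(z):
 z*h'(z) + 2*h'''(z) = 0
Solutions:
 h(z) = C1 + Integral(C2*airyai(-2^(2/3)*z/2) + C3*airybi(-2^(2/3)*z/2), z)


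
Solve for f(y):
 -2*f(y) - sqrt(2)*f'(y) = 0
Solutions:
 f(y) = C1*exp(-sqrt(2)*y)


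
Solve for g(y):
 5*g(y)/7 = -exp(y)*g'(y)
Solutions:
 g(y) = C1*exp(5*exp(-y)/7)


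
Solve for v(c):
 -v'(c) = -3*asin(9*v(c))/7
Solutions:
 Integral(1/asin(9*_y), (_y, v(c))) = C1 + 3*c/7


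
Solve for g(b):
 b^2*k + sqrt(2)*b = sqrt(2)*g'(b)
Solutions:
 g(b) = C1 + sqrt(2)*b^3*k/6 + b^2/2


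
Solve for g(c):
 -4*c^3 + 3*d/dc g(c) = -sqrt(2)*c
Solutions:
 g(c) = C1 + c^4/3 - sqrt(2)*c^2/6


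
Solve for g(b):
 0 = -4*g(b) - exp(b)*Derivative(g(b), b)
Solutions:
 g(b) = C1*exp(4*exp(-b))


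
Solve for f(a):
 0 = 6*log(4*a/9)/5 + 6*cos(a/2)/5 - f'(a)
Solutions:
 f(a) = C1 + 6*a*log(a)/5 - 12*a*log(3)/5 - 6*a/5 + 12*a*log(2)/5 + 12*sin(a/2)/5


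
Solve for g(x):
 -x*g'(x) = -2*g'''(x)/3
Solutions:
 g(x) = C1 + Integral(C2*airyai(2^(2/3)*3^(1/3)*x/2) + C3*airybi(2^(2/3)*3^(1/3)*x/2), x)


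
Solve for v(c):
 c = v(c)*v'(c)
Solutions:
 v(c) = -sqrt(C1 + c^2)
 v(c) = sqrt(C1 + c^2)


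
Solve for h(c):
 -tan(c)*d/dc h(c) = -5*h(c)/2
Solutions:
 h(c) = C1*sin(c)^(5/2)


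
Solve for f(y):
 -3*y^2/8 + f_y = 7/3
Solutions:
 f(y) = C1 + y^3/8 + 7*y/3


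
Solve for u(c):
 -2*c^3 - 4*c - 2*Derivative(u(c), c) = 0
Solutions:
 u(c) = C1 - c^4/4 - c^2


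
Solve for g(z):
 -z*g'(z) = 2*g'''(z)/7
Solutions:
 g(z) = C1 + Integral(C2*airyai(-2^(2/3)*7^(1/3)*z/2) + C3*airybi(-2^(2/3)*7^(1/3)*z/2), z)


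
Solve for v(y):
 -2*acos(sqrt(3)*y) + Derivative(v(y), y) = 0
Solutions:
 v(y) = C1 + 2*y*acos(sqrt(3)*y) - 2*sqrt(3)*sqrt(1 - 3*y^2)/3


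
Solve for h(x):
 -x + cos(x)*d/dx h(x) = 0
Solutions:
 h(x) = C1 + Integral(x/cos(x), x)


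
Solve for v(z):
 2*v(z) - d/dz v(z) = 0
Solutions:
 v(z) = C1*exp(2*z)


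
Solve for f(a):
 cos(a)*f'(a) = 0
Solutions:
 f(a) = C1


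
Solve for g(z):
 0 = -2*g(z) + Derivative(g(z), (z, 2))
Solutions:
 g(z) = C1*exp(-sqrt(2)*z) + C2*exp(sqrt(2)*z)


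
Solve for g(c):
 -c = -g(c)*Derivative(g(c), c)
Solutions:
 g(c) = -sqrt(C1 + c^2)
 g(c) = sqrt(C1 + c^2)


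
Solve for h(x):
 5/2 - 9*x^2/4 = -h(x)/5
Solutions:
 h(x) = 45*x^2/4 - 25/2


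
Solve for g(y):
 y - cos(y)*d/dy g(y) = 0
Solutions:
 g(y) = C1 + Integral(y/cos(y), y)


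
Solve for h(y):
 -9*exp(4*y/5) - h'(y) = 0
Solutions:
 h(y) = C1 - 45*exp(4*y/5)/4


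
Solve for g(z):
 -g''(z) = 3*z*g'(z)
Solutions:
 g(z) = C1 + C2*erf(sqrt(6)*z/2)


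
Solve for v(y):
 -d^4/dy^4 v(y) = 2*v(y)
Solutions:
 v(y) = (C1*sin(2^(3/4)*y/2) + C2*cos(2^(3/4)*y/2))*exp(-2^(3/4)*y/2) + (C3*sin(2^(3/4)*y/2) + C4*cos(2^(3/4)*y/2))*exp(2^(3/4)*y/2)


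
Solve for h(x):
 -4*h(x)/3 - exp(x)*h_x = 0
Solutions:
 h(x) = C1*exp(4*exp(-x)/3)


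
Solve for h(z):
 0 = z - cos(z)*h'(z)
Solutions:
 h(z) = C1 + Integral(z/cos(z), z)


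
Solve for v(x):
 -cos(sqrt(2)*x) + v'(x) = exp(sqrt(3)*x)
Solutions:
 v(x) = C1 + sqrt(3)*exp(sqrt(3)*x)/3 + sqrt(2)*sin(sqrt(2)*x)/2


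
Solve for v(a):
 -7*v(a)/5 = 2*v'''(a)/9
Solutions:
 v(a) = C3*exp(a*(-10^(2/3)*63^(1/3) + 3*30^(2/3)*7^(1/3))/40)*sin(3*10^(2/3)*3^(1/6)*7^(1/3)*a/20) + C4*exp(a*(-10^(2/3)*63^(1/3) + 3*30^(2/3)*7^(1/3))/40)*cos(3*10^(2/3)*3^(1/6)*7^(1/3)*a/20) + C5*exp(-a*(10^(2/3)*63^(1/3) + 3*30^(2/3)*7^(1/3))/40) + (C1*sin(3*10^(2/3)*3^(1/6)*7^(1/3)*a/20) + C2*cos(3*10^(2/3)*3^(1/6)*7^(1/3)*a/20))*exp(10^(2/3)*63^(1/3)*a/20)


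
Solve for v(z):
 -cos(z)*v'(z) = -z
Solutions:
 v(z) = C1 + Integral(z/cos(z), z)


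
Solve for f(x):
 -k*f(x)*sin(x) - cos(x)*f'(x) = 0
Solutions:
 f(x) = C1*exp(k*log(cos(x)))


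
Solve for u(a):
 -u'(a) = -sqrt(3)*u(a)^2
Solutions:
 u(a) = -1/(C1 + sqrt(3)*a)
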